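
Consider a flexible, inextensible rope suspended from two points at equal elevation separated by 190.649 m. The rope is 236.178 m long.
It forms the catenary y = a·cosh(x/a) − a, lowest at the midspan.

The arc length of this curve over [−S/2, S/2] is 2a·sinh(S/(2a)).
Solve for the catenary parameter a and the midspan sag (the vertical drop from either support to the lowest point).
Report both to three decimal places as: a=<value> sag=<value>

seed: a₀ = √(S³/(24(L−S))) = √(190.649³/(24·45.529)) = 79.634658
iter 1: u=1.197023  f(a)=+3.375e+00  f'(a)=-1.316e+00  a ← 79.634658 − (+3.375e+00/-1.316e+00) = 82.199726
iter 2: u=1.159669  f(a)=+1.699e-01  f'(a)=-1.186e+00  a ← 82.199726 − (+1.699e-01/-1.186e+00) = 82.342969
iter 3: u=1.157652  f(a)=+4.814e-04  f'(a)=-1.180e+00  a ← 82.342969 − (+4.814e-04/-1.180e+00) = 82.343377
iter 4: u=1.157646  f(a)=+3.886e-09  f'(a)=-1.180e+00  a ← 82.343377 − (+3.886e-09/-1.180e+00) = 82.343377
iter 5: u=1.157646  f(a)=+5.684e-14  f'(a)=-1.180e+00  a ← 82.343377 − (+5.684e-14/-1.180e+00) = 82.343377
converged: |Δa| < 1e-12 after 5 iterations
sag = a·(cosh(S/(2a)) − 1) = 82.343377·(cosh(1.157646) − 1) = 61.619964
T_max/T_min = cosh(S/(2a)) = 1.748329

a=82.343 sag=61.620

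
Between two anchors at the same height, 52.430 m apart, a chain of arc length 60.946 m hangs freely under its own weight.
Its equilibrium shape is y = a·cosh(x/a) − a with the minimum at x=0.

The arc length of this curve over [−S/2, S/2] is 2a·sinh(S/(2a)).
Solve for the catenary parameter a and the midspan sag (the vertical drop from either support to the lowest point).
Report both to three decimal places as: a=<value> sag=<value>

seed: a₀ = √(S³/(24(L−S))) = √(52.430³/(24·8.516)) = 26.555002
iter 1: u=0.987196  f(a)=+4.247e-01  f'(a)=-7.061e-01  a ← 26.555002 − (+4.247e-01/-7.061e-01) = 27.156506
iter 2: u=0.965330  f(a)=+1.486e-02  f'(a)=-6.575e-01  a ← 27.156506 − (+1.486e-02/-6.575e-01) = 27.179107
iter 3: u=0.964528  f(a)=+1.965e-05  f'(a)=-6.557e-01  a ← 27.179107 − (+1.965e-05/-6.557e-01) = 27.179137
iter 4: u=0.964527  f(a)=+3.445e-11  f'(a)=-6.557e-01  a ← 27.179137 − (+3.445e-11/-6.557e-01) = 27.179137
iter 5: u=0.964527  f(a)=+0.000e+00  f'(a)=-6.557e-01  a ← 27.179137 − (+0.000e+00/-6.557e-01) = 27.179137
converged: |Δa| < 1e-12 after 5 iterations
sag = a·(cosh(S/(2a)) − 1) = 27.179137·(cosh(0.964527) − 1) = 13.653561
T_max/T_min = cosh(S/(2a)) = 1.502354

a=27.179 sag=13.654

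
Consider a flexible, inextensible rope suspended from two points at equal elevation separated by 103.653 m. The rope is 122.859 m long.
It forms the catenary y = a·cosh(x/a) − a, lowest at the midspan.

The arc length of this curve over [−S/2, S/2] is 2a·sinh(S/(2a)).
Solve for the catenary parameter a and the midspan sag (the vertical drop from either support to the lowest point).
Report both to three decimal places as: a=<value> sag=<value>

a=50.464 sag=29.036

seed: a₀ = √(S³/(24(L−S))) = √(103.653³/(24·19.206)) = 49.152853
iter 1: u=1.054395  f(a)=+1.096e+00  f'(a)=-8.719e-01  a ← 49.152853 − (+1.096e+00/-8.719e-01) = 50.410260
iter 2: u=1.028094  f(a)=+4.348e-02  f'(a)=-8.040e-01  a ← 50.410260 − (+4.348e-02/-8.040e-01) = 50.464339
iter 3: u=1.026993  f(a)=+7.463e-05  f'(a)=-8.012e-01  a ← 50.464339 − (+7.463e-05/-8.012e-01) = 50.464432
iter 4: u=1.026991  f(a)=+2.207e-10  f'(a)=-8.012e-01  a ← 50.464432 − (+2.207e-10/-8.012e-01) = 50.464432
iter 5: u=1.026991  f(a)=+0.000e+00  f'(a)=-8.012e-01  a ← 50.464432 − (+0.000e+00/-8.012e-01) = 50.464432
converged: |Δa| < 1e-12 after 5 iterations
sag = a·(cosh(S/(2a)) − 1) = 50.464432·(cosh(1.026991) − 1) = 29.035520
T_max/T_min = cosh(S/(2a)) = 1.575366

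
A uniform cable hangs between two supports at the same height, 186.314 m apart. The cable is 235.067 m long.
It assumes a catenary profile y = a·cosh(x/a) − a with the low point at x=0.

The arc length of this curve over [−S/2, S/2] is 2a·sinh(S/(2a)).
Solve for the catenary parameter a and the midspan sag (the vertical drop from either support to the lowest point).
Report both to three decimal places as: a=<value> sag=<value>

seed: a₀ = √(S³/(24(L−S))) = √(186.314³/(24·48.753)) = 74.346742
iter 1: u=1.253007  f(a)=+3.973e+00  f'(a)=-1.529e+00  a ← 74.346742 − (+3.973e+00/-1.529e+00) = 76.944928
iter 2: u=1.210697  f(a)=+2.178e-01  f'(a)=-1.366e+00  a ← 76.944928 − (+2.178e-01/-1.366e+00) = 77.104384
iter 3: u=1.208193  f(a)=+7.383e-04  f'(a)=-1.357e+00  a ← 77.104384 − (+7.383e-04/-1.357e+00) = 77.104929
iter 4: u=1.208185  f(a)=+8.547e-09  f'(a)=-1.357e+00  a ← 77.104929 − (+8.547e-09/-1.357e+00) = 77.104929
iter 5: u=1.208185  f(a)=-2.842e-14  f'(a)=-1.357e+00  a ← 77.104929 − (-2.842e-14/-1.357e+00) = 77.104929
converged: |Δa| < 1e-12 after 5 iterations
sag = a·(cosh(S/(2a)) − 1) = 77.104929·(cosh(1.208185) − 1) = 63.462826
T_max/T_min = cosh(S/(2a)) = 1.823071

a=77.105 sag=63.463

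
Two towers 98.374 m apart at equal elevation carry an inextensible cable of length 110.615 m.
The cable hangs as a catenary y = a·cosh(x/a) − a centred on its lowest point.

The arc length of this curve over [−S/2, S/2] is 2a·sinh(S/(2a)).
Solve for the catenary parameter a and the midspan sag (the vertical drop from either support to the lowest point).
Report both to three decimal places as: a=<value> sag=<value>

seed: a₀ = √(S³/(24(L−S))) = √(98.374³/(24·12.241)) = 56.925444
iter 1: u=0.864060  f(a)=+4.652e-01  f'(a)=-4.630e-01  a ← 56.925444 − (+4.652e-01/-4.630e-01) = 57.930013
iter 2: u=0.849076  f(a)=+1.260e-02  f'(a)=-4.383e-01  a ← 57.930013 − (+1.260e-02/-4.383e-01) = 57.958760
iter 3: u=0.848655  f(a)=+9.813e-06  f'(a)=-4.376e-01  a ← 57.958760 − (+9.813e-06/-4.376e-01) = 57.958782
iter 4: u=0.848655  f(a)=+5.983e-12  f'(a)=-4.376e-01  a ← 57.958782 − (+5.983e-12/-4.376e-01) = 57.958782
converged: |Δa| < 1e-12 after 4 iterations
sag = a·(cosh(S/(2a)) − 1) = 57.958782·(cosh(0.848655) − 1) = 22.154513
T_max/T_min = cosh(S/(2a)) = 1.382246

a=57.959 sag=22.155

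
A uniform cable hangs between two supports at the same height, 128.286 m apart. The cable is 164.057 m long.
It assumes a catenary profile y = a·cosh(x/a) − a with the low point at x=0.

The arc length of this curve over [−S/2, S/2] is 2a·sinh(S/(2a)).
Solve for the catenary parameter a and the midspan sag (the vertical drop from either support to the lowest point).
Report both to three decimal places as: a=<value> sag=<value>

a=51.544 sag=45.335

seed: a₀ = √(S³/(24(L−S))) = √(128.286³/(24·35.771)) = 49.590414
iter 1: u=1.293456  f(a)=+3.114e+00  f'(a)=-1.699e+00  a ← 49.590414 − (+3.114e+00/-1.699e+00) = 51.423547
iter 2: u=1.247347  f(a)=+1.810e-01  f'(a)=-1.507e+00  a ← 51.423547 − (+1.810e-01/-1.507e+00) = 51.543691
iter 3: u=1.244439  f(a)=+6.950e-04  f'(a)=-1.495e+00  a ← 51.543691 − (+6.950e-04/-1.495e+00) = 51.544156
iter 4: u=1.244428  f(a)=+1.033e-08  f'(a)=-1.495e+00  a ← 51.544156 − (+1.033e-08/-1.495e+00) = 51.544156
iter 5: u=1.244428  f(a)=+2.842e-14  f'(a)=-1.495e+00  a ← 51.544156 − (+2.842e-14/-1.495e+00) = 51.544156
converged: |Δa| < 1e-12 after 5 iterations
sag = a·(cosh(S/(2a)) − 1) = 51.544156·(cosh(1.244428) − 1) = 45.334504
T_max/T_min = cosh(S/(2a)) = 1.879528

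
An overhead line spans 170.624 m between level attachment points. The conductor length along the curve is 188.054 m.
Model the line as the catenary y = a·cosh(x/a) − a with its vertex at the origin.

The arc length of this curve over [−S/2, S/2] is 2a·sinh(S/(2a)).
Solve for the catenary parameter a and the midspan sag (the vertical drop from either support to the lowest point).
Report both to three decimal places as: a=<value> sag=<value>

seed: a₀ = √(S³/(24(L−S))) = √(170.624³/(24·17.430)) = 108.969727
iter 1: u=0.782896  f(a)=+5.420e-01  f'(a)=-3.399e-01  a ← 108.969727 − (+5.420e-01/-3.399e-01) = 110.564173
iter 2: u=0.771606  f(a)=+1.213e-02  f'(a)=-3.249e-01  a ← 110.564173 − (+1.213e-02/-3.249e-01) = 110.601496
iter 3: u=0.771346  f(a)=+6.377e-06  f'(a)=-3.245e-01  a ← 110.601496 − (+6.377e-06/-3.245e-01) = 110.601516
iter 4: u=0.771346  f(a)=+1.762e-12  f'(a)=-3.245e-01  a ← 110.601516 − (+1.762e-12/-3.245e-01) = 110.601516
converged: |Δa| < 1e-12 after 4 iterations
sag = a·(cosh(S/(2a)) − 1) = 110.601516·(cosh(0.771346) − 1) = 34.566566
T_max/T_min = cosh(S/(2a)) = 1.312532

a=110.602 sag=34.567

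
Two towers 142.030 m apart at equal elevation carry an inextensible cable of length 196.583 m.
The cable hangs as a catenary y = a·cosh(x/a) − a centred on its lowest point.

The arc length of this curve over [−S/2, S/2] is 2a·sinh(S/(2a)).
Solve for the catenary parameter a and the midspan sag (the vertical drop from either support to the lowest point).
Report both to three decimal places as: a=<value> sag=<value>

seed: a₀ = √(S³/(24(L−S))) = √(142.030³/(24·54.553)) = 46.779459
iter 1: u=1.518081  f(a)=+6.642e+00  f'(a)=-2.916e+00  a ← 46.779459 − (+6.642e+00/-2.916e+00) = 49.057298
iter 2: u=1.447593  f(a)=+5.160e-01  f'(a)=-2.479e+00  a ← 49.057298 − (+5.160e-01/-2.479e+00) = 49.265429
iter 3: u=1.441477  f(a)=+3.693e-03  f'(a)=-2.444e+00  a ← 49.265429 − (+3.693e-03/-2.444e+00) = 49.266940
iter 4: u=1.441433  f(a)=+1.922e-07  f'(a)=-2.443e+00  a ← 49.266940 − (+1.922e-07/-2.443e+00) = 49.266940
iter 5: u=1.441433  f(a)=+0.000e+00  f'(a)=-2.443e+00  a ← 49.266940 − (+0.000e+00/-2.443e+00) = 49.266940
converged: |Δa| < 1e-12 after 5 iterations
sag = a·(cosh(S/(2a)) − 1) = 49.266940·(cosh(1.441433) − 1) = 60.680549
T_max/T_min = cosh(S/(2a)) = 2.231669

a=49.267 sag=60.681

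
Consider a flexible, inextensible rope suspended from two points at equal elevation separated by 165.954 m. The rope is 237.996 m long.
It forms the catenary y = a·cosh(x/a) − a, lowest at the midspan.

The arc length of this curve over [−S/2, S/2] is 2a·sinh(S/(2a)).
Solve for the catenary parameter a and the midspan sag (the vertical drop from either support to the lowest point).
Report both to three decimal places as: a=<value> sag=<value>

seed: a₀ = √(S³/(24(L−S))) = √(165.954³/(24·72.042)) = 51.414200
iter 1: u=1.613893  f(a)=+9.986e+00  f'(a)=-3.604e+00  a ← 51.414200 − (+9.986e+00/-3.604e+00) = 54.185191
iter 2: u=1.531359  f(a)=+8.641e-01  f'(a)=-3.005e+00  a ← 54.185191 − (+8.641e-01/-3.005e+00) = 54.472780
iter 3: u=1.523275  f(a)=+7.825e-03  f'(a)=-2.950e+00  a ← 54.472780 − (+7.825e-03/-2.950e+00) = 54.475433
iter 4: u=1.523200  f(a)=+6.545e-07  f'(a)=-2.950e+00  a ← 54.475433 − (+6.545e-07/-2.950e+00) = 54.475433
iter 5: u=1.523200  f(a)=+0.000e+00  f'(a)=-2.950e+00  a ← 54.475433 − (+0.000e+00/-2.950e+00) = 54.475433
converged: |Δa| < 1e-12 after 5 iterations
sag = a·(cosh(S/(2a)) − 1) = 54.475433·(cosh(1.523200) − 1) = 76.398922
T_max/T_min = cosh(S/(2a)) = 2.402447

a=54.475 sag=76.399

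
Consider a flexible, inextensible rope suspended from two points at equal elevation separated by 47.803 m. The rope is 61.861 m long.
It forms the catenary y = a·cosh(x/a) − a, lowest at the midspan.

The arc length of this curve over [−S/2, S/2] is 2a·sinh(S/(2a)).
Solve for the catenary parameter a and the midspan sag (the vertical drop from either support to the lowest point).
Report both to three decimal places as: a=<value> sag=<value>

seed: a₀ = √(S³/(24(L−S))) = √(47.803³/(24·14.058)) = 17.993487
iter 1: u=1.328342  f(a)=+1.294e+00  f'(a)=-1.856e+00  a ← 17.993487 − (+1.294e+00/-1.856e+00) = 18.690417
iter 2: u=1.278810  f(a)=+7.896e-02  f'(a)=-1.636e+00  a ← 18.690417 − (+7.896e-02/-1.636e+00) = 18.738682
iter 3: u=1.275517  f(a)=+3.364e-04  f'(a)=-1.622e+00  a ← 18.738682 − (+3.364e-04/-1.622e+00) = 18.738889
iter 4: u=1.275502  f(a)=+6.165e-09  f'(a)=-1.622e+00  a ← 18.738889 − (+6.165e-09/-1.622e+00) = 18.738889
iter 5: u=1.275502  f(a)=+7.105e-15  f'(a)=-1.622e+00  a ← 18.738889 − (+7.105e-15/-1.622e+00) = 18.738889
converged: |Δa| < 1e-12 after 5 iterations
sag = a·(cosh(S/(2a)) − 1) = 18.738889·(cosh(1.275502) − 1) = 17.425206
T_max/T_min = cosh(S/(2a)) = 1.929895

a=18.739 sag=17.425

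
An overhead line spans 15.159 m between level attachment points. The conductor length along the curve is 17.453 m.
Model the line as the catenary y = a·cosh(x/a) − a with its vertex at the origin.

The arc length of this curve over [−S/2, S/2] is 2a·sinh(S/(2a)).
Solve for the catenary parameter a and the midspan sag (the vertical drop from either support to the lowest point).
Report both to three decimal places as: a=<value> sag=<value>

seed: a₀ = √(S³/(24(L−S))) = √(15.159³/(24·2.294)) = 7.954328
iter 1: u=0.952877  f(a)=+1.064e-01  f'(a)=-6.309e-01  a ← 7.954328 − (+1.064e-01/-6.309e-01) = 8.123018
iter 2: u=0.933089  f(a)=+3.480e-03  f'(a)=-5.902e-01  a ← 8.123018 − (+3.480e-03/-5.902e-01) = 8.128913
iter 3: u=0.932412  f(a)=+3.999e-06  f'(a)=-5.889e-01  a ← 8.128913 − (+3.999e-06/-5.889e-01) = 8.128920
iter 4: u=0.932412  f(a)=+5.297e-12  f'(a)=-5.889e-01  a ← 8.128920 − (+5.297e-12/-5.889e-01) = 8.128920
iter 5: u=0.932412  f(a)=-7.105e-15  f'(a)=-5.889e-01  a ← 8.128920 − (-7.105e-15/-5.889e-01) = 8.128920
converged: |Δa| < 1e-12 after 5 iterations
sag = a·(cosh(S/(2a)) − 1) = 8.128920·(cosh(0.932412) − 1) = 3.797150
T_max/T_min = cosh(S/(2a)) = 1.467116

a=8.129 sag=3.797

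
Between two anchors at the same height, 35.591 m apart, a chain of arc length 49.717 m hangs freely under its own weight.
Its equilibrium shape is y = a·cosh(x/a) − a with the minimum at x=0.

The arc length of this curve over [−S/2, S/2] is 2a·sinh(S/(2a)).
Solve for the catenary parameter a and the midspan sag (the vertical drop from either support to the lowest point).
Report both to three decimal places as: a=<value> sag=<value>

a=12.164 sag=15.511

seed: a₀ = √(S³/(24(L−S))) = √(35.591³/(24·14.126)) = 11.531746
iter 1: u=1.543175  f(a)=+1.781e+00  f'(a)=-3.085e+00  a ← 11.531746 − (+1.781e+00/-3.085e+00) = 12.108873
iter 2: u=1.469625  f(a)=+1.424e-01  f'(a)=-2.610e+00  a ← 12.108873 − (+1.424e-01/-2.610e+00) = 12.163436
iter 3: u=1.463032  f(a)=+1.086e-03  f'(a)=-2.570e+00  a ← 12.163436 − (+1.086e-03/-2.570e+00) = 12.163858
iter 4: u=1.462982  f(a)=+6.417e-08  f'(a)=-2.570e+00  a ← 12.163858 − (+6.417e-08/-2.570e+00) = 12.163858
iter 5: u=1.462982  f(a)=+7.105e-15  f'(a)=-2.570e+00  a ← 12.163858 − (+7.105e-15/-2.570e+00) = 12.163858
converged: |Δa| < 1e-12 after 5 iterations
sag = a·(cosh(S/(2a)) − 1) = 12.163858·(cosh(1.462982) − 1) = 15.511121
T_max/T_min = cosh(S/(2a)) = 2.275181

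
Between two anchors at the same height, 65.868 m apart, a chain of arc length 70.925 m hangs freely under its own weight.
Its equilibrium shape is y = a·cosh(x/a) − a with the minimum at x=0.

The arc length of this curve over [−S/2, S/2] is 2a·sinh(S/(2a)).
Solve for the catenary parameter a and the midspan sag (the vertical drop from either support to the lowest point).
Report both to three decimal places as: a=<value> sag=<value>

a=49.074 sag=11.472

seed: a₀ = √(S³/(24(L−S))) = √(65.868³/(24·5.057)) = 48.524338
iter 1: u=0.678711  f(a)=+1.178e-01  f'(a)=-2.182e-01  a ← 48.524338 − (+1.178e-01/-2.182e-01) = 49.064049
iter 2: u=0.671245  f(a)=+1.994e-03  f'(a)=-2.109e-01  a ← 49.064049 − (+1.994e-03/-2.109e-01) = 49.073503
iter 3: u=0.671116  f(a)=+5.931e-07  f'(a)=-2.107e-01  a ← 49.073503 − (+5.931e-07/-2.107e-01) = 49.073506
iter 4: u=0.671116  f(a)=+4.263e-14  f'(a)=-2.107e-01  a ← 49.073506 − (+4.263e-14/-2.107e-01) = 49.073506
converged: |Δa| < 1e-12 after 4 iterations
sag = a·(cosh(S/(2a)) − 1) = 49.073506·(cosh(0.671116) − 1) = 11.472327
T_max/T_min = cosh(S/(2a)) = 1.233778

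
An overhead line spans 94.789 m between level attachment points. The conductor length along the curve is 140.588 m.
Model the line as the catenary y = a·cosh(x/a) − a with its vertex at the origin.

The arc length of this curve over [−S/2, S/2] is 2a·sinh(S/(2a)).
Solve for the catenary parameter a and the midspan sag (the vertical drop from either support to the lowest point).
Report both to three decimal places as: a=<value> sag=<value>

a=29.664 sag=46.633

seed: a₀ = √(S³/(24(L−S))) = √(94.789³/(24·45.799)) = 27.835773
iter 1: u=1.702647  f(a)=+7.116e+00  f'(a)=-4.349e+00  a ← 27.835773 − (+7.116e+00/-4.349e+00) = 29.472002
iter 2: u=1.608119  f(a)=+6.757e-01  f'(a)=-3.559e+00  a ← 29.472002 − (+6.757e-01/-3.559e+00) = 29.661857
iter 3: u=1.597826  f(a)=+7.503e-03  f'(a)=-3.480e+00  a ← 29.661857 − (+7.503e-03/-3.480e+00) = 29.664013
iter 4: u=1.597710  f(a)=+9.481e-07  f'(a)=-3.479e+00  a ← 29.664013 − (+9.481e-07/-3.479e+00) = 29.664013
iter 5: u=1.597710  f(a)=+2.842e-14  f'(a)=-3.479e+00  a ← 29.664013 − (+2.842e-14/-3.479e+00) = 29.664013
converged: |Δa| < 1e-12 after 5 iterations
sag = a·(cosh(S/(2a)) − 1) = 29.664013·(cosh(1.597710) − 1) = 46.632777
T_max/T_min = cosh(S/(2a)) = 2.572032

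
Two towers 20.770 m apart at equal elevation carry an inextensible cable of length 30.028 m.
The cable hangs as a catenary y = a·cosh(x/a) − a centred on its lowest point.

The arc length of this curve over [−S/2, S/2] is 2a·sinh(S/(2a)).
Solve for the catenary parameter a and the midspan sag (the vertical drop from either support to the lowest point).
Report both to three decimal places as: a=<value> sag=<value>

a=6.738 sag=9.719

seed: a₀ = √(S³/(24(L−S))) = √(20.770³/(24·9.258)) = 6.350246
iter 1: u=1.635370  f(a)=+1.320e+00  f'(a)=-3.774e+00  a ← 6.350246 − (+1.320e+00/-3.774e+00) = 6.699972
iter 2: u=1.550006  f(a)=+1.169e-01  f'(a)=-3.133e+00  a ← 6.699972 − (+1.169e-01/-3.133e+00) = 6.737282
iter 3: u=1.541423  f(a)=+1.113e-03  f'(a)=-3.073e+00  a ← 6.737282 − (+1.113e-03/-3.073e+00) = 6.737644
iter 4: u=1.541340  f(a)=+1.031e-07  f'(a)=-3.073e+00  a ← 6.737644 − (+1.031e-07/-3.073e+00) = 6.737644
iter 5: u=1.541340  f(a)=+3.553e-15  f'(a)=-3.073e+00  a ← 6.737644 − (+3.553e-15/-3.073e+00) = 6.737644
converged: |Δa| < 1e-12 after 5 iterations
sag = a·(cosh(S/(2a)) − 1) = 6.737644·(cosh(1.541340) − 1) = 9.718845
T_max/T_min = cosh(S/(2a)) = 2.442469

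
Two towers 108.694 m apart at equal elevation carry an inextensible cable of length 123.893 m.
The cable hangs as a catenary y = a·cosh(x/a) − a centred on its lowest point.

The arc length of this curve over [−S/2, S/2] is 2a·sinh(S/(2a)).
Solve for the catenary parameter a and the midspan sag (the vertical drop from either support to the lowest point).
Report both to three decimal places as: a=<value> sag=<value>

a=60.539 sag=26.077

seed: a₀ = √(S³/(24(L−S))) = √(108.694³/(24·15.199)) = 59.332853
iter 1: u=0.915968  f(a)=+6.505e-01  f'(a)=-5.566e-01  a ← 59.332853 − (+6.505e-01/-5.566e-01) = 60.501477
iter 2: u=0.898276  f(a)=+1.972e-02  f'(a)=-5.233e-01  a ← 60.501477 − (+1.972e-02/-5.233e-01) = 60.539148
iter 3: u=0.897717  f(a)=+1.936e-05  f'(a)=-5.223e-01  a ← 60.539148 − (+1.936e-05/-5.223e-01) = 60.539185
iter 4: u=0.897716  f(a)=+1.873e-11  f'(a)=-5.223e-01  a ← 60.539185 − (+1.873e-11/-5.223e-01) = 60.539185
converged: |Δa| < 1e-12 after 4 iterations
sag = a·(cosh(S/(2a)) − 1) = 60.539185·(cosh(0.897716) − 1) = 26.076990
T_max/T_min = cosh(S/(2a)) = 1.430746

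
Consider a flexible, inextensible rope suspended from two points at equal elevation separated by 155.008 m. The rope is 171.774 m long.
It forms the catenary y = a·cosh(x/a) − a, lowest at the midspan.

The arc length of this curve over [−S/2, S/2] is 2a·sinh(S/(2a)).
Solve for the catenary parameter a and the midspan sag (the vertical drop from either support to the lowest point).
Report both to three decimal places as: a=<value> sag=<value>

seed: a₀ = √(S³/(24(L−S))) = √(155.008³/(24·16.766)) = 96.207918
iter 1: u=0.805589  f(a)=+5.525e-01  f'(a)=-3.717e-01  a ← 96.207918 − (+5.525e-01/-3.717e-01) = 97.694430
iter 2: u=0.793331  f(a)=+1.307e-02  f'(a)=-3.543e-01  a ← 97.694430 − (+1.307e-02/-3.543e-01) = 97.731309
iter 3: u=0.793031  f(a)=+7.699e-06  f'(a)=-3.539e-01  a ← 97.731309 − (+7.699e-06/-3.539e-01) = 97.731331
iter 4: u=0.793031  f(a)=+2.643e-12  f'(a)=-3.539e-01  a ← 97.731331 − (+2.643e-12/-3.539e-01) = 97.731331
converged: |Δa| < 1e-12 after 4 iterations
sag = a·(cosh(S/(2a)) − 1) = 97.731331·(cosh(0.793031) − 1) = 32.376278
T_max/T_min = cosh(S/(2a)) = 1.331278

a=97.731 sag=32.376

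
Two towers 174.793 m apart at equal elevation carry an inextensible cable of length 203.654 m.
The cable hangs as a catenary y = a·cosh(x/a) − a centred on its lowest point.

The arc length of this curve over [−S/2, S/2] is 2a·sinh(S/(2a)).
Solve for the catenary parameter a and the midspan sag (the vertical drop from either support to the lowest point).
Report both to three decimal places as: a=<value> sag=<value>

a=89.903 sag=45.933

seed: a₀ = √(S³/(24(L−S))) = √(174.793³/(24·28.861)) = 87.806112
iter 1: u=0.995335  f(a)=+1.464e+00  f'(a)=-7.249e-01  a ← 87.806112 − (+1.464e+00/-7.249e-01) = 89.825565
iter 2: u=0.972958  f(a)=+5.202e-02  f'(a)=-6.742e-01  a ← 89.825565 − (+5.202e-02/-6.742e-01) = 89.902731
iter 3: u=0.972123  f(a)=+7.107e-05  f'(a)=-6.723e-01  a ← 89.902731 − (+7.107e-05/-6.723e-01) = 89.902837
iter 4: u=0.972122  f(a)=+1.330e-10  f'(a)=-6.723e-01  a ← 89.902837 − (+1.330e-10/-6.723e-01) = 89.902837
iter 5: u=0.972122  f(a)=+0.000e+00  f'(a)=-6.723e-01  a ← 89.902837 − (+0.000e+00/-6.723e-01) = 89.902837
converged: |Δa| < 1e-12 after 5 iterations
sag = a·(cosh(S/(2a)) − 1) = 89.902837·(cosh(0.972122) − 1) = 45.932571
T_max/T_min = cosh(S/(2a)) = 1.510913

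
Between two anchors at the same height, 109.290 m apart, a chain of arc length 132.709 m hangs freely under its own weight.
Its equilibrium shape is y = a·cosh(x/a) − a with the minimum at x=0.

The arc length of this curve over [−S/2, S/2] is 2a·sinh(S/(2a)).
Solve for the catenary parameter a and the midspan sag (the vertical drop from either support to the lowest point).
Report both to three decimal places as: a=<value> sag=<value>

seed: a₀ = √(S³/(24(L−S))) = √(109.290³/(24·23.419)) = 48.192654
iter 1: u=1.133887  f(a)=+1.552e+00  f'(a)=-1.103e+00  a ← 48.192654 − (+1.552e+00/-1.103e+00) = 49.600448
iter 2: u=1.101704  f(a)=+7.062e-02  f'(a)=-1.004e+00  a ← 49.600448 − (+7.062e-02/-1.004e+00) = 49.670756
iter 3: u=1.100144  f(a)=+1.616e-04  f'(a)=-9.999e-01  a ← 49.670756 − (+1.616e-04/-9.999e-01) = 49.670918
iter 4: u=1.100141  f(a)=+8.500e-10  f'(a)=-9.999e-01  a ← 49.670918 − (+8.500e-10/-9.999e-01) = 49.670918
iter 5: u=1.100141  f(a)=-2.842e-14  f'(a)=-9.999e-01  a ← 49.670918 − (-2.842e-14/-9.999e-01) = 49.670918
converged: |Δa| < 1e-12 after 5 iterations
sag = a·(cosh(S/(2a)) − 1) = 49.670918·(cosh(1.100141) − 1) = 33.215268
T_max/T_min = cosh(S/(2a)) = 1.668707

a=49.671 sag=33.215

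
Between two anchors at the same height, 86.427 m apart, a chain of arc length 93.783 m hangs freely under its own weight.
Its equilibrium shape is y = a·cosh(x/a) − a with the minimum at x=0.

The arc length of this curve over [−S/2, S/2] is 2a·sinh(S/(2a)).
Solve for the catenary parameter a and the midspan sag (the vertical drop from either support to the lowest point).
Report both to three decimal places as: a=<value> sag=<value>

seed: a₀ = √(S³/(24(L−S))) = √(86.427³/(24·7.356)) = 60.471073
iter 1: u=0.714614  f(a)=+1.901e-01  f'(a)=-2.559e-01  a ← 60.471073 − (+1.901e-01/-2.559e-01) = 61.213918
iter 2: u=0.705942  f(a)=+3.560e-03  f'(a)=-2.464e-01  a ← 61.213918 − (+3.560e-03/-2.464e-01) = 61.228365
iter 3: u=0.705776  f(a)=+1.301e-06  f'(a)=-2.463e-01  a ← 61.228365 − (+1.301e-06/-2.463e-01) = 61.228370
iter 4: u=0.705776  f(a)=+1.705e-13  f'(a)=-2.463e-01  a ← 61.228370 − (+1.705e-13/-2.463e-01) = 61.228370
converged: |Δa| < 1e-12 after 4 iterations
sag = a·(cosh(S/(2a)) − 1) = 61.228370·(cosh(0.705776) − 1) = 15.893132
T_max/T_min = cosh(S/(2a)) = 1.259571

a=61.228 sag=15.893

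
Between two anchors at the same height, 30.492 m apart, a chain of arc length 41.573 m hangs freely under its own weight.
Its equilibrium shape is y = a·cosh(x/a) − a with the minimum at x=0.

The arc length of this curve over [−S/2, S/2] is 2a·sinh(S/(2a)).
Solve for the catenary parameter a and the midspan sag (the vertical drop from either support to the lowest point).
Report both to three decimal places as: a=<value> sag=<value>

a=10.846 sag=12.600

seed: a₀ = √(S³/(24(L−S))) = √(30.492³/(24·11.081)) = 10.324850
iter 1: u=1.476632  f(a)=+1.273e+00  f'(a)=-2.652e+00  a ← 10.324850 − (+1.273e+00/-2.652e+00) = 10.804681
iter 2: u=1.411055  f(a)=+9.410e-02  f'(a)=-2.273e+00  a ← 10.804681 − (+9.410e-02/-2.273e+00) = 10.846072
iter 3: u=1.405670  f(a)=+6.052e-04  f'(a)=-2.244e+00  a ← 10.846072 − (+6.052e-04/-2.244e+00) = 10.846342
iter 4: u=1.405635  f(a)=+2.539e-08  f'(a)=-2.244e+00  a ← 10.846342 − (+2.539e-08/-2.244e+00) = 10.846342
iter 5: u=1.405635  f(a)=+0.000e+00  f'(a)=-2.244e+00  a ← 10.846342 − (+0.000e+00/-2.244e+00) = 10.846342
converged: |Δa| < 1e-12 after 5 iterations
sag = a·(cosh(S/(2a)) − 1) = 10.846342·(cosh(1.405635) − 1) = 12.599803
T_max/T_min = cosh(S/(2a)) = 2.161664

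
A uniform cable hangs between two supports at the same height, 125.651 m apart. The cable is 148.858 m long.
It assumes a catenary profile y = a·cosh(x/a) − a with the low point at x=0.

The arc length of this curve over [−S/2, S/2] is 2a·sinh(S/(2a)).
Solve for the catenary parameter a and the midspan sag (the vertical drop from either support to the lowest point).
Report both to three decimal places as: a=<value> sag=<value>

seed: a₀ = √(S³/(24(L−S))) = √(125.651³/(24·23.207)) = 59.680685
iter 1: u=1.052694  f(a)=+1.320e+00  f'(a)=-8.674e-01  a ← 59.680685 − (+1.320e+00/-8.674e-01) = 61.202889
iter 2: u=1.026512  f(a)=+5.220e-02  f'(a)=-8.000e-01  a ← 61.202889 − (+5.220e-02/-8.000e-01) = 61.268139
iter 3: u=1.025419  f(a)=+8.904e-05  f'(a)=-7.973e-01  a ← 61.268139 − (+8.904e-05/-7.973e-01) = 61.268251
iter 4: u=1.025417  f(a)=+2.600e-10  f'(a)=-7.973e-01  a ← 61.268251 − (+2.600e-10/-7.973e-01) = 61.268251
iter 5: u=1.025417  f(a)=+0.000e+00  f'(a)=-7.973e-01  a ← 61.268251 − (+0.000e+00/-7.973e-01) = 61.268251
converged: |Δa| < 1e-12 after 5 iterations
sag = a·(cosh(S/(2a)) − 1) = 61.268251·(cosh(1.025417) − 1) = 35.134418
T_max/T_min = cosh(S/(2a)) = 1.573452

a=61.268 sag=35.134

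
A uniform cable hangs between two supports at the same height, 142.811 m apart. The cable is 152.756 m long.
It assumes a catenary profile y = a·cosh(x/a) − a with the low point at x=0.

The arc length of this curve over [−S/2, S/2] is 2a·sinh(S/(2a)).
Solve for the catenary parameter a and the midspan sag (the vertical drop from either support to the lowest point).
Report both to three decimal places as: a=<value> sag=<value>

seed: a₀ = √(S³/(24(L−S))) = √(142.811³/(24·9.945)) = 110.467487
iter 1: u=0.646394  f(a)=+2.098e-01  f'(a)=-1.877e-01  a ← 110.467487 − (+2.098e-01/-1.877e-01) = 111.585519
iter 2: u=0.639917  f(a)=+3.228e-03  f'(a)=-1.820e-01  a ← 111.585519 − (+3.228e-03/-1.820e-01) = 111.603261
iter 3: u=0.639816  f(a)=+7.906e-07  f'(a)=-1.819e-01  a ← 111.603261 − (+7.906e-07/-1.819e-01) = 111.603265
iter 4: u=0.639816  f(a)=+5.684e-14  f'(a)=-1.819e-01  a ← 111.603265 − (+5.684e-14/-1.819e-01) = 111.603265
converged: |Δa| < 1e-12 after 4 iterations
sag = a·(cosh(S/(2a)) − 1) = 111.603265·(cosh(0.639816) − 1) = 23.633149
T_max/T_min = cosh(S/(2a)) = 1.211760

a=111.603 sag=23.633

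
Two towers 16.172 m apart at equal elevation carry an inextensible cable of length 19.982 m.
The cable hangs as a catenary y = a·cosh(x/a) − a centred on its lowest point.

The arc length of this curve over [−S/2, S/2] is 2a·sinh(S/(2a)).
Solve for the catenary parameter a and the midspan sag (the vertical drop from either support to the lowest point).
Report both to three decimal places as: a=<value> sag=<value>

seed: a₀ = √(S³/(24(L−S))) = √(16.172³/(24·3.810)) = 6.801074
iter 1: u=1.188930  f(a)=+2.785e-01  f'(a)=-1.287e+00  a ← 6.801074 − (+2.785e-01/-1.287e+00) = 7.017489
iter 2: u=1.152264  f(a)=+1.385e-02  f'(a)=-1.162e+00  a ← 7.017489 − (+1.385e-02/-1.162e+00) = 7.029406
iter 3: u=1.150311  f(a)=+3.819e-05  f'(a)=-1.156e+00  a ← 7.029406 − (+3.819e-05/-1.156e+00) = 7.029439
iter 4: u=1.150305  f(a)=+2.922e-10  f'(a)=-1.155e+00  a ← 7.029439 − (+2.922e-10/-1.155e+00) = 7.029439
iter 5: u=1.150305  f(a)=-3.553e-15  f'(a)=-1.155e+00  a ← 7.029439 − (-3.553e-15/-1.155e+00) = 7.029439
converged: |Δa| < 1e-12 after 5 iterations
sag = a·(cosh(S/(2a)) − 1) = 7.029439·(cosh(1.150305) − 1) = 5.186661
T_max/T_min = cosh(S/(2a)) = 1.737848

a=7.029 sag=5.187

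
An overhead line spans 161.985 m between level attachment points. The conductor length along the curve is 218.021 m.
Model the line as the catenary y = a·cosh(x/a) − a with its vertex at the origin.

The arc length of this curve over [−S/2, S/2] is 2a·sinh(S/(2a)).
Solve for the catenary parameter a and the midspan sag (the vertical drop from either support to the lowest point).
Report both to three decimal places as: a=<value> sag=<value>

seed: a₀ = √(S³/(24(L−S))) = √(161.985³/(24·56.036)) = 56.217693
iter 1: u=1.440694  f(a)=+6.111e+00  f'(a)=-2.439e+00  a ← 56.217693 − (+6.111e+00/-2.439e+00) = 58.723131
iter 2: u=1.379227  f(a)=+4.323e-01  f'(a)=-2.105e+00  a ← 58.723131 − (+4.323e-01/-2.105e+00) = 58.928467
iter 3: u=1.374421  f(a)=+2.527e-03  f'(a)=-2.081e+00  a ← 58.928467 − (+2.527e-03/-2.081e+00) = 58.929682
iter 4: u=1.374392  f(a)=+8.747e-08  f'(a)=-2.081e+00  a ← 58.929682 − (+8.747e-08/-2.081e+00) = 58.929682
iter 5: u=1.374392  f(a)=+2.842e-14  f'(a)=-2.081e+00  a ← 58.929682 − (+2.842e-14/-2.081e+00) = 58.929682
converged: |Δa| < 1e-12 after 5 iterations
sag = a·(cosh(S/(2a)) − 1) = 58.929682·(cosh(1.374392) − 1) = 64.989633
T_max/T_min = cosh(S/(2a)) = 2.102834

a=58.930 sag=64.990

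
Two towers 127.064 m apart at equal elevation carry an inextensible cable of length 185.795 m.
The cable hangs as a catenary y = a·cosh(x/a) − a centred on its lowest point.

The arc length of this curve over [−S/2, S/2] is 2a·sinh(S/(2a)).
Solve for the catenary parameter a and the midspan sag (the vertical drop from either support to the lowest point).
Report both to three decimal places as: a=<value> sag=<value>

a=40.556 sag=60.808

seed: a₀ = √(S³/(24(L−S))) = √(127.064³/(24·58.731)) = 38.149993
iter 1: u=1.665321  f(a)=+8.703e+00  f'(a)=-4.022e+00  a ← 38.149993 − (+8.703e+00/-4.022e+00) = 40.313878
iter 2: u=1.575934  f(a)=+7.954e-01  f'(a)=-3.318e+00  a ← 40.313878 − (+7.954e-01/-3.318e+00) = 40.553624
iter 3: u=1.566617  f(a)=+8.119e-03  f'(a)=-3.250e+00  a ← 40.553624 − (+8.119e-03/-3.250e+00) = 40.556122
iter 4: u=1.566521  f(a)=+8.650e-07  f'(a)=-3.249e+00  a ← 40.556122 − (+8.650e-07/-3.249e+00) = 40.556122
iter 5: u=1.566521  f(a)=-2.842e-14  f'(a)=-3.249e+00  a ← 40.556122 − (-2.842e-14/-3.249e+00) = 40.556122
converged: |Δa| < 1e-12 after 5 iterations
sag = a·(cosh(S/(2a)) − 1) = 40.556122·(cosh(1.566521) − 1) = 60.808292
T_max/T_min = cosh(S/(2a)) = 2.499362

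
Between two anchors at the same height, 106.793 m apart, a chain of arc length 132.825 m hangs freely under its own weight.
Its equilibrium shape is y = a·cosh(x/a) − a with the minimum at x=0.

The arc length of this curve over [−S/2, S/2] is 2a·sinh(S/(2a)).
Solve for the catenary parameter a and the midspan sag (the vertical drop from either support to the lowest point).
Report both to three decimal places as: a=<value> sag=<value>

seed: a₀ = √(S³/(24(L−S))) = √(106.793³/(24·26.032)) = 44.152448
iter 1: u=1.209367  f(a)=+1.971e+00  f'(a)=-1.361e+00  a ← 44.152448 − (+1.971e+00/-1.361e+00) = 45.600992
iter 2: u=1.170950  f(a)=+1.012e-01  f'(a)=-1.224e+00  a ← 45.600992 − (+1.012e-01/-1.224e+00) = 45.683615
iter 3: u=1.168833  f(a)=+2.984e-04  f'(a)=-1.217e+00  a ← 45.683615 − (+2.984e-04/-1.217e+00) = 45.683860
iter 4: u=1.168826  f(a)=+2.612e-09  f'(a)=-1.217e+00  a ← 45.683860 − (+2.612e-09/-1.217e+00) = 45.683860
iter 5: u=1.168826  f(a)=+0.000e+00  f'(a)=-1.217e+00  a ← 45.683860 − (+0.000e+00/-1.217e+00) = 45.683860
converged: |Δa| < 1e-12 after 5 iterations
sag = a·(cosh(S/(2a)) − 1) = 45.683860·(cosh(1.168826) − 1) = 34.924050
T_max/T_min = cosh(S/(2a)) = 1.764472

a=45.684 sag=34.924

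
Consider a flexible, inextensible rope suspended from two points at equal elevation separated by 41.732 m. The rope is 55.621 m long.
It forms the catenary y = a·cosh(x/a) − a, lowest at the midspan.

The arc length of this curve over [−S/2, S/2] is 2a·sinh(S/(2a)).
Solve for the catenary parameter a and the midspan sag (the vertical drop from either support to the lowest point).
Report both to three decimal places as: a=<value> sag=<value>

a=15.453 sag=16.362

seed: a₀ = √(S³/(24(L−S))) = √(41.732³/(24·13.889)) = 14.765994
iter 1: u=1.413112  f(a)=+1.455e+00  f'(a)=-2.285e+00  a ← 14.765994 − (+1.455e+00/-2.285e+00) = 15.402641
iter 2: u=1.354703  f(a)=+9.936e-02  f'(a)=-1.982e+00  a ← 15.402641 − (+9.936e-02/-1.982e+00) = 15.452765
iter 3: u=1.350308  f(a)=+5.388e-04  f'(a)=-1.961e+00  a ← 15.452765 − (+5.388e-04/-1.961e+00) = 15.453040
iter 4: u=1.350284  f(a)=+1.604e-08  f'(a)=-1.961e+00  a ← 15.453040 − (+1.604e-08/-1.961e+00) = 15.453040
iter 5: u=1.350284  f(a)=+0.000e+00  f'(a)=-1.961e+00  a ← 15.453040 − (+0.000e+00/-1.961e+00) = 15.453040
converged: |Δa| < 1e-12 after 5 iterations
sag = a·(cosh(S/(2a)) − 1) = 15.453040·(cosh(1.350284) − 1) = 16.362371
T_max/T_min = cosh(S/(2a)) = 2.058845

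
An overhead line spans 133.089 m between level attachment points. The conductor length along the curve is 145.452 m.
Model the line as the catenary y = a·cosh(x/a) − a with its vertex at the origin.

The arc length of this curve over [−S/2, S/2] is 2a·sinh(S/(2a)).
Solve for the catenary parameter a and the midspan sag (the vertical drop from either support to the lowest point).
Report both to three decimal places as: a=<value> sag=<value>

seed: a₀ = √(S³/(24(L−S))) = √(133.089³/(24·12.363)) = 89.134470
iter 1: u=0.746563  f(a)=+3.491e-01  f'(a)=-2.932e-01  a ← 89.134470 − (+3.491e-01/-2.932e-01) = 90.325362
iter 2: u=0.736720  f(a)=+7.120e-03  f'(a)=-2.813e-01  a ← 90.325362 − (+7.120e-03/-2.813e-01) = 90.350672
iter 3: u=0.736514  f(a)=+3.098e-06  f'(a)=-2.811e-01  a ← 90.350672 − (+3.098e-06/-2.811e-01) = 90.350683
iter 4: u=0.736514  f(a)=+5.969e-13  f'(a)=-2.811e-01  a ← 90.350683 − (+5.969e-13/-2.811e-01) = 90.350683
converged: |Δa| < 1e-12 after 4 iterations
sag = a·(cosh(S/(2a)) − 1) = 90.350683·(cosh(0.736514) − 1) = 25.633441
T_max/T_min = cosh(S/(2a)) = 1.283711

a=90.351 sag=25.633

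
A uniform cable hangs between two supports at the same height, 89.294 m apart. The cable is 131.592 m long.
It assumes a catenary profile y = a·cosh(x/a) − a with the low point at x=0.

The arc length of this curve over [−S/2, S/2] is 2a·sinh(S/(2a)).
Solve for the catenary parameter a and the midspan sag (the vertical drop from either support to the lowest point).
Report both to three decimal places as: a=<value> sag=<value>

a=28.191 sag=43.390

seed: a₀ = √(S³/(24(L−S))) = √(89.294³/(24·42.298)) = 26.483043
iter 1: u=1.685871  f(a)=+6.434e+00  f'(a)=-4.199e+00  a ← 26.483043 − (+6.434e+00/-4.199e+00) = 28.015198
iter 2: u=1.593671  f(a)=+6.006e-01  f'(a)=-3.449e+00  a ← 28.015198 − (+6.006e-01/-3.449e+00) = 28.189346
iter 3: u=1.583825  f(a)=+6.424e-03  f'(a)=-3.375e+00  a ← 28.189346 − (+6.424e-03/-3.375e+00) = 28.191249
iter 4: u=1.583718  f(a)=+7.522e-07  f'(a)=-3.375e+00  a ← 28.191249 − (+7.522e-07/-3.375e+00) = 28.191249
iter 5: u=1.583718  f(a)=+0.000e+00  f'(a)=-3.375e+00  a ← 28.191249 − (+0.000e+00/-3.375e+00) = 28.191249
converged: |Δa| < 1e-12 after 5 iterations
sag = a·(cosh(S/(2a)) − 1) = 28.191249·(cosh(1.583718) − 1) = 43.389895
T_max/T_min = cosh(S/(2a)) = 2.539126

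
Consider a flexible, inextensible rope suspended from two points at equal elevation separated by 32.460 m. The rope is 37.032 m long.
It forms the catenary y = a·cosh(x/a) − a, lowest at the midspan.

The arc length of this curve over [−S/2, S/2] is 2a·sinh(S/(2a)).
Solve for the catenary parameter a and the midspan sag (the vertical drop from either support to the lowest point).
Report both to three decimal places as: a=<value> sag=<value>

a=18.016 sag=7.818

seed: a₀ = √(S³/(24(L−S))) = √(32.460³/(24·4.572)) = 17.654850
iter 1: u=0.919294  f(a)=+1.971e-01  f'(a)=-5.630e-01  a ← 17.654850 − (+1.971e-01/-5.630e-01) = 18.004954
iter 2: u=0.901419  f(a)=+6.016e-03  f'(a)=-5.291e-01  a ← 18.004954 − (+6.016e-03/-5.291e-01) = 18.016323
iter 3: u=0.900850  f(a)=+5.995e-06  f'(a)=-5.281e-01  a ← 18.016323 − (+5.995e-06/-5.281e-01) = 18.016335
iter 4: u=0.900849  f(a)=+5.961e-12  f'(a)=-5.281e-01  a ← 18.016335 − (+5.961e-12/-5.281e-01) = 18.016335
converged: |Δa| < 1e-12 after 4 iterations
sag = a·(cosh(S/(2a)) − 1) = 18.016335·(cosh(0.900849) − 1) = 7.818343
T_max/T_min = cosh(S/(2a)) = 1.433959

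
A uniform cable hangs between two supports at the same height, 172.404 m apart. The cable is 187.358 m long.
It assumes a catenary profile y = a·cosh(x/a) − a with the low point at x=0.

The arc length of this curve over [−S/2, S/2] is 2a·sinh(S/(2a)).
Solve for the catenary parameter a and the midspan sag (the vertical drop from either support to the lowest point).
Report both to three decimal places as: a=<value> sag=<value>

seed: a₀ = √(S³/(24(L−S))) = √(172.404³/(24·14.954)) = 119.491413
iter 1: u=0.721407  f(a)=+3.940e-01  f'(a)=-2.636e-01  a ← 119.491413 − (+3.940e-01/-2.636e-01) = 120.986232
iter 2: u=0.712494  f(a)=+7.515e-03  f'(a)=-2.536e-01  a ← 120.986232 − (+7.515e-03/-2.536e-01) = 121.015866
iter 3: u=0.712320  f(a)=+2.852e-06  f'(a)=-2.534e-01  a ← 121.015866 − (+2.852e-06/-2.534e-01) = 121.015877
iter 4: u=0.712320  f(a)=+4.547e-13  f'(a)=-2.534e-01  a ← 121.015877 − (+4.547e-13/-2.534e-01) = 121.015877
converged: |Δa| < 1e-12 after 4 iterations
sag = a·(cosh(S/(2a)) − 1) = 121.015877·(cosh(0.712320) − 1) = 32.022019
T_max/T_min = cosh(S/(2a)) = 1.264610

a=121.016 sag=32.022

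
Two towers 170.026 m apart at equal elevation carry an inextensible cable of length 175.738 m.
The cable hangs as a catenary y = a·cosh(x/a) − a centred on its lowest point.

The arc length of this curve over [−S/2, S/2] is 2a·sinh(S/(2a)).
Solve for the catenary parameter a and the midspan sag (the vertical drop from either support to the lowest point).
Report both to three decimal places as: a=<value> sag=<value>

a=190.300 sag=19.307

seed: a₀ = √(S³/(24(L−S))) = √(170.026³/(24·5.712)) = 189.353478
iter 1: u=0.448965  f(a)=+5.785e-02  f'(a)=-6.156e-02  a ← 189.353478 − (+5.785e-02/-6.156e-02) = 190.293187
iter 2: u=0.446747  f(a)=+4.334e-04  f'(a)=-6.064e-02  a ← 190.293187 − (+4.334e-04/-6.064e-02) = 190.300335
iter 3: u=0.446731  f(a)=+2.474e-08  f'(a)=-6.063e-02  a ← 190.300335 − (+2.474e-08/-6.063e-02) = 190.300336
iter 4: u=0.446731  f(a)=+0.000e+00  f'(a)=-6.063e-02  a ← 190.300336 − (+0.000e+00/-6.063e-02) = 190.300336
converged: |Δa| < 1e-12 after 4 iterations
sag = a·(cosh(S/(2a)) − 1) = 190.300336·(cosh(0.446731) − 1) = 19.306866
T_max/T_min = cosh(S/(2a)) = 1.101455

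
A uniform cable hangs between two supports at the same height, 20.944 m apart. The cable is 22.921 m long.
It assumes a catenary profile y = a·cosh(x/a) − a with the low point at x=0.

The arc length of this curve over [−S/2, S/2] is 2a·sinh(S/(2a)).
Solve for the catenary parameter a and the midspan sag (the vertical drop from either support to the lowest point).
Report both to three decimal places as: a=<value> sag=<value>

a=14.108 sag=4.068

seed: a₀ = √(S³/(24(L−S))) = √(20.944³/(24·1.977)) = 13.914913
iter 1: u=0.752574  f(a)=+5.675e-02  f'(a)=-3.006e-01  a ← 13.914913 − (+5.675e-02/-3.006e-01) = 14.103703
iter 2: u=0.742500  f(a)=+1.176e-03  f'(a)=-2.882e-01  a ← 14.103703 − (+1.176e-03/-2.882e-01) = 14.107782
iter 3: u=0.742285  f(a)=+5.281e-07  f'(a)=-2.880e-01  a ← 14.107782 − (+5.281e-07/-2.880e-01) = 14.107784
iter 4: u=0.742285  f(a)=+1.066e-13  f'(a)=-2.880e-01  a ← 14.107784 − (+1.066e-13/-2.880e-01) = 14.107784
converged: |Δa| < 1e-12 after 4 iterations
sag = a·(cosh(S/(2a)) − 1) = 14.107784·(cosh(0.742285) − 1) = 4.068372
T_max/T_min = cosh(S/(2a)) = 1.288378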